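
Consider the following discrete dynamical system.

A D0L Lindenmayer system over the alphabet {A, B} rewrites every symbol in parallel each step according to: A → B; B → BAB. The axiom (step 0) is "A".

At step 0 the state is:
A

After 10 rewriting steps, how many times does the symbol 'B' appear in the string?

2378

gen 0: A
gen 1: B
gen 2: BAB
gen 3: BABBBAB
gen 4: BABBBABBABBABBBAB
gen 5: BABBBABBABBABBBABBABBBABBABBBABBABBABBBAB
gen 6: BABBBABBABBABBBABBABBBABBABBBABBABBABBBABBABBBABBABBABBBABBABBBABBABBABBBABBABBBABBABBBABBABBABBBAB
gen 7: BABBBABBABBABBBABBABBBABBABBBABBABBABBBABBABBBABBABBABBBAB…BABBBABBABBABBBABBABBBABBABBABBBABBABBBABBABBBABBABBABBBAB  (len 239)
gen 8: BABBBABBABBABBBABBABBBABBABBBABBABBABBBABBABBBABBABBABBBAB…BABBBABBABBABBBABBABBBABBABBABBBABBABBBABBABBBABBABBABBBAB  (len 577)
gen 9: BABBBABBABBABBBABBABBBABBABBBABBABBABBBABBABBBABBABBABBBAB…BABBBABBABBABBBABBABBBABBABBABBBABBABBBABBABBBABBABBABBBAB  (len 1393)
gen 10: BABBBABBABBABBBABBABBBABBABBBABBABBABBBABBABBBABBABBABBBAB…BABBBABBABBABBBABBABBBABBABBABBBABBABBBABBABBBABBABBABBBAB  (len 3363)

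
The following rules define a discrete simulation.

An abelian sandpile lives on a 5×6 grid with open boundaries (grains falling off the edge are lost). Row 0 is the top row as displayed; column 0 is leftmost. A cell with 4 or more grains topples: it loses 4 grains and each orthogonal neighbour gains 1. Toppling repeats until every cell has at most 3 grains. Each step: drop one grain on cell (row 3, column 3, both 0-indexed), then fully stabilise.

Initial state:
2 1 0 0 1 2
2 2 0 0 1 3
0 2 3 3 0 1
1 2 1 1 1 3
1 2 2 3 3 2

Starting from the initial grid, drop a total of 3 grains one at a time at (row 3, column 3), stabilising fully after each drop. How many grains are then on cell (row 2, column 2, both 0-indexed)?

0

[0] 2 1 0 0 1 2
2 2 0 0 1 3
0 2 3 3 0 1
1 2 1 1 1 3
1 2 2 3 3 2
[1] 2 1 0 0 1 2
2 2 0 0 1 3
0 2 3 3 0 1
1 2 1 2 1 3
1 2 2 3 3 2
[2] 2 1 0 0 1 2
2 2 0 0 1 3
0 2 3 3 0 1
1 2 1 3 1 3
1 2 2 3 3 2
[3] 2 1 0 0 1 2
2 2 1 1 1 3
0 3 0 1 1 1
1 2 3 2 3 3
1 2 3 1 0 3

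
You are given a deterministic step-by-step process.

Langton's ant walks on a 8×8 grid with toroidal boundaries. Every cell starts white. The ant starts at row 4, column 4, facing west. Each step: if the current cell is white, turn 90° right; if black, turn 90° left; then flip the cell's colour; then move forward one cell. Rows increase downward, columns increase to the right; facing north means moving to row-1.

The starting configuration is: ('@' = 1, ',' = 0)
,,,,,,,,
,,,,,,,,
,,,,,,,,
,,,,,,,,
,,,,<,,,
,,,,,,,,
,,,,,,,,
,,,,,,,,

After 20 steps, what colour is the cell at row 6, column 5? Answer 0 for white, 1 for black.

gen 0: ,,,,,,,,
,,,,,,,,
,,,,,,,,
,,,,,,,,
,,,,<,,,
,,,,,,,,
,,,,,,,,
,,,,,,,,
gen 1: ,,,,,,,,
,,,,,,,,
,,,,,,,,
,,,,^,,,
,,,,@,,,
,,,,,,,,
,,,,,,,,
,,,,,,,,
gen 2: ,,,,,,,,
,,,,,,,,
,,,,,,,,
,,,,@>,,
,,,,@,,,
,,,,,,,,
,,,,,,,,
,,,,,,,,
gen 3: ,,,,,,,,
,,,,,,,,
,,,,,,,,
,,,,@@,,
,,,,@v,,
,,,,,,,,
,,,,,,,,
,,,,,,,,
gen 4: ,,,,,,,,
,,,,,,,,
,,,,,,,,
,,,,@@,,
,,,,<@,,
,,,,,,,,
,,,,,,,,
,,,,,,,,
gen 5: ,,,,,,,,
,,,,,,,,
,,,,,,,,
,,,,@@,,
,,,,,@,,
,,,,v,,,
,,,,,,,,
,,,,,,,,
gen 6: ,,,,,,,,
,,,,,,,,
,,,,,,,,
,,,,@@,,
,,,,,@,,
,,,<@,,,
,,,,,,,,
,,,,,,,,
gen 7: ,,,,,,,,
,,,,,,,,
,,,,,,,,
,,,,@@,,
,,,^,@,,
,,,@@,,,
,,,,,,,,
,,,,,,,,
gen 8: ,,,,,,,,
,,,,,,,,
,,,,,,,,
,,,,@@,,
,,,@>@,,
,,,@@,,,
,,,,,,,,
,,,,,,,,
gen 9: ,,,,,,,,
,,,,,,,,
,,,,,,,,
,,,,@@,,
,,,@@@,,
,,,@v,,,
,,,,,,,,
,,,,,,,,
gen 10: ,,,,,,,,
,,,,,,,,
,,,,,,,,
,,,,@@,,
,,,@@@,,
,,,@,>,,
,,,,,,,,
,,,,,,,,
gen 11: ,,,,,,,,
,,,,,,,,
,,,,,,,,
,,,,@@,,
,,,@@@,,
,,,@,@,,
,,,,,v,,
,,,,,,,,
gen 12: ,,,,,,,,
,,,,,,,,
,,,,,,,,
,,,,@@,,
,,,@@@,,
,,,@,@,,
,,,,<@,,
,,,,,,,,
gen 13: ,,,,,,,,
,,,,,,,,
,,,,,,,,
,,,,@@,,
,,,@@@,,
,,,@^@,,
,,,,@@,,
,,,,,,,,
gen 14: ,,,,,,,,
,,,,,,,,
,,,,,,,,
,,,,@@,,
,,,@@@,,
,,,@@>,,
,,,,@@,,
,,,,,,,,
gen 15: ,,,,,,,,
,,,,,,,,
,,,,,,,,
,,,,@@,,
,,,@@^,,
,,,@@,,,
,,,,@@,,
,,,,,,,,
gen 16: ,,,,,,,,
,,,,,,,,
,,,,,,,,
,,,,@@,,
,,,@<,,,
,,,@@,,,
,,,,@@,,
,,,,,,,,
gen 17: ,,,,,,,,
,,,,,,,,
,,,,,,,,
,,,,@@,,
,,,@,,,,
,,,@v,,,
,,,,@@,,
,,,,,,,,
gen 18: ,,,,,,,,
,,,,,,,,
,,,,,,,,
,,,,@@,,
,,,@,,,,
,,,@,>,,
,,,,@@,,
,,,,,,,,
gen 19: ,,,,,,,,
,,,,,,,,
,,,,,,,,
,,,,@@,,
,,,@,,,,
,,,@,@,,
,,,,@v,,
,,,,,,,,
gen 20: ,,,,,,,,
,,,,,,,,
,,,,,,,,
,,,,@@,,
,,,@,,,,
,,,@,@,,
,,,,@,>,
,,,,,,,,

0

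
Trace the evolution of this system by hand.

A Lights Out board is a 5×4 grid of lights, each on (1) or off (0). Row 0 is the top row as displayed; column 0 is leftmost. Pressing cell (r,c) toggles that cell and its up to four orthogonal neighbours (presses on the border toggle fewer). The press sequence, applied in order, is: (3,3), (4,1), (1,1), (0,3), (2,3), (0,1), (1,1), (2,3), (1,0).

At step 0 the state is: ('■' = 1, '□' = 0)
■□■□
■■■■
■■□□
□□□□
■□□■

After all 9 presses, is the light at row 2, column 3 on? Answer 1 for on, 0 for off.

[0] ■□■□
■■■■
■■□□
□□□□
■□□■
[1] ■□■□
■■■■
■■□■
□□■■
■□□□
[2] ■□■□
■■■■
■■□■
□■■■
□■■□
[3] ■■■□
□□□■
■□□■
□■■■
□■■□
[4] ■■□■
□□□□
■□□■
□■■■
□■■□
[5] ■■□■
□□□■
■□■□
□■■□
□■■□
[6] □□■■
□■□■
■□■□
□■■□
□■■□
[7] □■■■
■□■■
■■■□
□■■□
□■■□
[8] □■■■
■□■□
■■□■
□■■■
□■■□
[9] ■■■■
□■■□
□■□■
□■■■
□■■□

1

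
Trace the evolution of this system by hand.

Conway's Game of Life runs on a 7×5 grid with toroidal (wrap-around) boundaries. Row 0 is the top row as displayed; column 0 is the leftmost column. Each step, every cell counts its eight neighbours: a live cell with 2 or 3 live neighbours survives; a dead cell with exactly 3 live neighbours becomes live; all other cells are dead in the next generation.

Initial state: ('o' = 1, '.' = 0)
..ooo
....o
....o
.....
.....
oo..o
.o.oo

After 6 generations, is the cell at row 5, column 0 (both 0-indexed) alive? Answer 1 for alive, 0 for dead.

1

step 0: ..ooo
....o
....o
.....
.....
oo..o
.o.oo
step 1: ..o..
o...o
.....
.....
o....
.oooo
.o...
step 2: oo...
.....
.....
.....
ooooo
.oooo
oo...
step 3: oo...
.....
.....
ooooo
.....
.....
...o.
step 4: .....
.....
ooooo
ooooo
ooooo
.....
.....
step 5: .....
ooooo
.....
.....
.....
ooooo
.....
step 6: ooooo
ooooo
ooooo
.....
ooooo
ooooo
ooooo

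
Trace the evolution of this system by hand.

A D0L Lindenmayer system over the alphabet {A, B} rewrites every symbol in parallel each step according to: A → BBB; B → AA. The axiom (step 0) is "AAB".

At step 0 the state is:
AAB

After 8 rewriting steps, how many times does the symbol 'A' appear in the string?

gen 0: AAB
gen 1: BBBBBBAA
gen 2: AAAAAAAAAAAABBBBBB
gen 3: BBBBBBBBBBBBBBBBBBBBBBBBBBBBBBBBBBBBAAAAAAAAAAAA
gen 4: AAAAAAAAAAAAAAAAAAAAAAAAAAAAAAAAAAAAAAAAAAAAAAAAAAAAAAAAAAAAAAAAAAAAAAAABBBBBBBBBBBBBBBBBBBBBBBBBBBBBBBBBBBB
gen 5: BBBBBBBBBBBBBBBBBBBBBBBBBBBBBBBBBBBBBBBBBBBBBBBBBBBBBBBBBB…AAAAAAAAAAAAAAAAAAAAAAAAAAAAAAAAAAAAAAAAAAAAAAAAAAAAAAAAAA  (len 288)
gen 6: AAAAAAAAAAAAAAAAAAAAAAAAAAAAAAAAAAAAAAAAAAAAAAAAAAAAAAAAAA…BBBBBBBBBBBBBBBBBBBBBBBBBBBBBBBBBBBBBBBBBBBBBBBBBBBBBBBBBB  (len 648)
gen 7: BBBBBBBBBBBBBBBBBBBBBBBBBBBBBBBBBBBBBBBBBBBBBBBBBBBBBBBBBB…AAAAAAAAAAAAAAAAAAAAAAAAAAAAAAAAAAAAAAAAAAAAAAAAAAAAAAAAAA  (len 1728)
gen 8: AAAAAAAAAAAAAAAAAAAAAAAAAAAAAAAAAAAAAAAAAAAAAAAAAAAAAAAAAA…BBBBBBBBBBBBBBBBBBBBBBBBBBBBBBBBBBBBBBBBBBBBBBBBBBBBBBBBBB  (len 3888)

2592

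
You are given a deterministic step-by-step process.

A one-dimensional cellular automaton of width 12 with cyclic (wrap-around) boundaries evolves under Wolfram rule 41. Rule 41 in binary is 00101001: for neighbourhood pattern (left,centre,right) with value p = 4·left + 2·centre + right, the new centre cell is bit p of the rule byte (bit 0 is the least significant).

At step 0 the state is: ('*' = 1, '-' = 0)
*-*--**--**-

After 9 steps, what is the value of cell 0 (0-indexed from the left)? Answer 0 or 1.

0

0) *-*--**--**-
1) -*---*---*-*
2) *--*---*--*-
3) -----*-----*
4) -***---***--
5) -*---*-*---*
6) *--*--*--*--
7) ------------
8) ************
9) ------------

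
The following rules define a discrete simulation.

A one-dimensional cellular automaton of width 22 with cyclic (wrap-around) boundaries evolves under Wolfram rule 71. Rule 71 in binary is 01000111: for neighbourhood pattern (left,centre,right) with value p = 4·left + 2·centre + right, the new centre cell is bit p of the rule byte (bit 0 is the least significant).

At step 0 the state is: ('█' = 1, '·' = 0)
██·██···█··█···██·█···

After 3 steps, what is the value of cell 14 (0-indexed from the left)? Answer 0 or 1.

1

k=0  ██·██···█··█···██·█···
k=1  ·█··█·███·██·██·█·█·██
k=2  ·█·██···█··█··█·█·█··█
k=3  ·█··█·███·██·██·█·█·██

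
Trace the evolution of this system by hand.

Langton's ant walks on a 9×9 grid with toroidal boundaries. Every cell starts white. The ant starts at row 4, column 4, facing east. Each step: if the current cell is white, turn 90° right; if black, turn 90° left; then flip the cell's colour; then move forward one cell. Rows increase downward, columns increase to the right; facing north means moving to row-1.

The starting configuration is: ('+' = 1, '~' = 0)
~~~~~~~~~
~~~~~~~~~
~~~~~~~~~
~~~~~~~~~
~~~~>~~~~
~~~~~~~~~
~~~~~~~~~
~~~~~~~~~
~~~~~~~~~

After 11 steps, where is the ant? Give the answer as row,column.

2,3

gen 0: ~~~~~~~~~
~~~~~~~~~
~~~~~~~~~
~~~~~~~~~
~~~~>~~~~
~~~~~~~~~
~~~~~~~~~
~~~~~~~~~
~~~~~~~~~
gen 1: ~~~~~~~~~
~~~~~~~~~
~~~~~~~~~
~~~~~~~~~
~~~~+~~~~
~~~~v~~~~
~~~~~~~~~
~~~~~~~~~
~~~~~~~~~
gen 2: ~~~~~~~~~
~~~~~~~~~
~~~~~~~~~
~~~~~~~~~
~~~~+~~~~
~~~<+~~~~
~~~~~~~~~
~~~~~~~~~
~~~~~~~~~
gen 3: ~~~~~~~~~
~~~~~~~~~
~~~~~~~~~
~~~~~~~~~
~~~^+~~~~
~~~++~~~~
~~~~~~~~~
~~~~~~~~~
~~~~~~~~~
gen 4: ~~~~~~~~~
~~~~~~~~~
~~~~~~~~~
~~~~~~~~~
~~~+>~~~~
~~~++~~~~
~~~~~~~~~
~~~~~~~~~
~~~~~~~~~
gen 5: ~~~~~~~~~
~~~~~~~~~
~~~~~~~~~
~~~~^~~~~
~~~+~~~~~
~~~++~~~~
~~~~~~~~~
~~~~~~~~~
~~~~~~~~~
gen 6: ~~~~~~~~~
~~~~~~~~~
~~~~~~~~~
~~~~+>~~~
~~~+~~~~~
~~~++~~~~
~~~~~~~~~
~~~~~~~~~
~~~~~~~~~
gen 7: ~~~~~~~~~
~~~~~~~~~
~~~~~~~~~
~~~~++~~~
~~~+~v~~~
~~~++~~~~
~~~~~~~~~
~~~~~~~~~
~~~~~~~~~
gen 8: ~~~~~~~~~
~~~~~~~~~
~~~~~~~~~
~~~~++~~~
~~~+<+~~~
~~~++~~~~
~~~~~~~~~
~~~~~~~~~
~~~~~~~~~
gen 9: ~~~~~~~~~
~~~~~~~~~
~~~~~~~~~
~~~~^+~~~
~~~+++~~~
~~~++~~~~
~~~~~~~~~
~~~~~~~~~
~~~~~~~~~
gen 10: ~~~~~~~~~
~~~~~~~~~
~~~~~~~~~
~~~<~+~~~
~~~+++~~~
~~~++~~~~
~~~~~~~~~
~~~~~~~~~
~~~~~~~~~
gen 11: ~~~~~~~~~
~~~~~~~~~
~~~^~~~~~
~~~+~+~~~
~~~+++~~~
~~~++~~~~
~~~~~~~~~
~~~~~~~~~
~~~~~~~~~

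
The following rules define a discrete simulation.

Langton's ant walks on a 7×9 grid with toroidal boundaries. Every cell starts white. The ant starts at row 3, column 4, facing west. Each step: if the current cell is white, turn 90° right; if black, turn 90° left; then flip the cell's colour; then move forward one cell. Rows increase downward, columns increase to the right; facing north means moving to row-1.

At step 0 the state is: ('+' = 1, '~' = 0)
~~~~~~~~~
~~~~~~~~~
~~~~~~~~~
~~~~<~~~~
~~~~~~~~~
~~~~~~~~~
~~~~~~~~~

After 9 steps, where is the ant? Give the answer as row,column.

t=0: ~~~~~~~~~
~~~~~~~~~
~~~~~~~~~
~~~~<~~~~
~~~~~~~~~
~~~~~~~~~
~~~~~~~~~
t=1: ~~~~~~~~~
~~~~~~~~~
~~~~^~~~~
~~~~+~~~~
~~~~~~~~~
~~~~~~~~~
~~~~~~~~~
t=2: ~~~~~~~~~
~~~~~~~~~
~~~~+>~~~
~~~~+~~~~
~~~~~~~~~
~~~~~~~~~
~~~~~~~~~
t=3: ~~~~~~~~~
~~~~~~~~~
~~~~++~~~
~~~~+v~~~
~~~~~~~~~
~~~~~~~~~
~~~~~~~~~
t=4: ~~~~~~~~~
~~~~~~~~~
~~~~++~~~
~~~~<+~~~
~~~~~~~~~
~~~~~~~~~
~~~~~~~~~
t=5: ~~~~~~~~~
~~~~~~~~~
~~~~++~~~
~~~~~+~~~
~~~~v~~~~
~~~~~~~~~
~~~~~~~~~
t=6: ~~~~~~~~~
~~~~~~~~~
~~~~++~~~
~~~~~+~~~
~~~<+~~~~
~~~~~~~~~
~~~~~~~~~
t=7: ~~~~~~~~~
~~~~~~~~~
~~~~++~~~
~~~^~+~~~
~~~++~~~~
~~~~~~~~~
~~~~~~~~~
t=8: ~~~~~~~~~
~~~~~~~~~
~~~~++~~~
~~~+>+~~~
~~~++~~~~
~~~~~~~~~
~~~~~~~~~
t=9: ~~~~~~~~~
~~~~~~~~~
~~~~++~~~
~~~+++~~~
~~~+v~~~~
~~~~~~~~~
~~~~~~~~~

4,4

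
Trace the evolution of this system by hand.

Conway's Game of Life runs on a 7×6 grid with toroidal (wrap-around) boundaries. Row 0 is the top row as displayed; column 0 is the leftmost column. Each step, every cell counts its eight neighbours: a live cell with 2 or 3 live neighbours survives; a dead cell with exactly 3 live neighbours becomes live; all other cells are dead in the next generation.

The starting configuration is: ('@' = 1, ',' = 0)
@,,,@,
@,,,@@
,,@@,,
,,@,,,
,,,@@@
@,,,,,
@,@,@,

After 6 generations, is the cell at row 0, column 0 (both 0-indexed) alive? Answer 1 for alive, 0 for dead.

gen 0: @,,,@,
@,,,@@
,,@@,,
,,@,,,
,,,@@@
@,,,,,
@,@,@,
gen 1: @,,,@,
@@,,@,
,@@@@@
,,@,,,
,,,@@@
@@,,,,
@,,@,,
gen 2: @,,@@,
,,,,,,
,,,,@@
@@,,,,
@@@@@@
@@@@,,
@,,,,,
gen 3: ,,,,,@
,,,@,,
@,,,,@
,,,,,,
,,,,@,
,,,,,,
@,,,@,
gen 4: ,,,,@@
@,,,@@
,,,,,,
,,,,,@
,,,,,,
,,,,,@
,,,,,@
gen 5: ,,,,,,
@,,,@,
@,,,@,
,,,,,,
,,,,,,
,,,,,,
@,,,,@
gen 6: @,,,,,
,,,,,,
,,,,,,
,,,,,,
,,,,,,
,,,,,,
,,,,,,

1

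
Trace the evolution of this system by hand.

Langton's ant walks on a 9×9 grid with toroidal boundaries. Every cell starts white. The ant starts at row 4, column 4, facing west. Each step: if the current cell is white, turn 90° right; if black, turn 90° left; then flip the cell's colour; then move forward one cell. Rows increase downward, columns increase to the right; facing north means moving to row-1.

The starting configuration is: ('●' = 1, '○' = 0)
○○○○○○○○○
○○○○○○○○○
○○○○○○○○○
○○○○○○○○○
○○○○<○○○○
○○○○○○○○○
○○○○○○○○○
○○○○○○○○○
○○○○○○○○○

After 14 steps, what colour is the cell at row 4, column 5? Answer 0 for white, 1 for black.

t=0: ○○○○○○○○○
○○○○○○○○○
○○○○○○○○○
○○○○○○○○○
○○○○<○○○○
○○○○○○○○○
○○○○○○○○○
○○○○○○○○○
○○○○○○○○○
t=1: ○○○○○○○○○
○○○○○○○○○
○○○○○○○○○
○○○○^○○○○
○○○○●○○○○
○○○○○○○○○
○○○○○○○○○
○○○○○○○○○
○○○○○○○○○
t=2: ○○○○○○○○○
○○○○○○○○○
○○○○○○○○○
○○○○●>○○○
○○○○●○○○○
○○○○○○○○○
○○○○○○○○○
○○○○○○○○○
○○○○○○○○○
t=3: ○○○○○○○○○
○○○○○○○○○
○○○○○○○○○
○○○○●●○○○
○○○○●v○○○
○○○○○○○○○
○○○○○○○○○
○○○○○○○○○
○○○○○○○○○
t=4: ○○○○○○○○○
○○○○○○○○○
○○○○○○○○○
○○○○●●○○○
○○○○<●○○○
○○○○○○○○○
○○○○○○○○○
○○○○○○○○○
○○○○○○○○○
t=5: ○○○○○○○○○
○○○○○○○○○
○○○○○○○○○
○○○○●●○○○
○○○○○●○○○
○○○○v○○○○
○○○○○○○○○
○○○○○○○○○
○○○○○○○○○
t=6: ○○○○○○○○○
○○○○○○○○○
○○○○○○○○○
○○○○●●○○○
○○○○○●○○○
○○○<●○○○○
○○○○○○○○○
○○○○○○○○○
○○○○○○○○○
t=7: ○○○○○○○○○
○○○○○○○○○
○○○○○○○○○
○○○○●●○○○
○○○^○●○○○
○○○●●○○○○
○○○○○○○○○
○○○○○○○○○
○○○○○○○○○
t=8: ○○○○○○○○○
○○○○○○○○○
○○○○○○○○○
○○○○●●○○○
○○○●>●○○○
○○○●●○○○○
○○○○○○○○○
○○○○○○○○○
○○○○○○○○○
t=9: ○○○○○○○○○
○○○○○○○○○
○○○○○○○○○
○○○○●●○○○
○○○●●●○○○
○○○●v○○○○
○○○○○○○○○
○○○○○○○○○
○○○○○○○○○
t=10: ○○○○○○○○○
○○○○○○○○○
○○○○○○○○○
○○○○●●○○○
○○○●●●○○○
○○○●○>○○○
○○○○○○○○○
○○○○○○○○○
○○○○○○○○○
t=11: ○○○○○○○○○
○○○○○○○○○
○○○○○○○○○
○○○○●●○○○
○○○●●●○○○
○○○●○●○○○
○○○○○v○○○
○○○○○○○○○
○○○○○○○○○
t=12: ○○○○○○○○○
○○○○○○○○○
○○○○○○○○○
○○○○●●○○○
○○○●●●○○○
○○○●○●○○○
○○○○<●○○○
○○○○○○○○○
○○○○○○○○○
t=13: ○○○○○○○○○
○○○○○○○○○
○○○○○○○○○
○○○○●●○○○
○○○●●●○○○
○○○●^●○○○
○○○○●●○○○
○○○○○○○○○
○○○○○○○○○
t=14: ○○○○○○○○○
○○○○○○○○○
○○○○○○○○○
○○○○●●○○○
○○○●●●○○○
○○○●●>○○○
○○○○●●○○○
○○○○○○○○○
○○○○○○○○○

1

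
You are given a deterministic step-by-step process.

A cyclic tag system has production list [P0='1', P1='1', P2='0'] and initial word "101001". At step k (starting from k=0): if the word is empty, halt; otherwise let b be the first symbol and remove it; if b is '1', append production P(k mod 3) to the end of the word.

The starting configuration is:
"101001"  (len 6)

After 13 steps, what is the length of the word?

t=0: "101001"  (len 6)
t=1: "010011"  (len 6)
t=2: "10011"  (len 5)
t=3: "00110"  (len 5)
t=4: "0110"  (len 4)
t=5: "110"  (len 3)
t=6: "100"  (len 3)
t=7: "001"  (len 3)
t=8: "01"  (len 2)
t=9: "1"  (len 1)
t=10: "1"  (len 1)
t=11: "1"  (len 1)
t=12: "0"  (len 1)
t=13: (halted — word empty)

0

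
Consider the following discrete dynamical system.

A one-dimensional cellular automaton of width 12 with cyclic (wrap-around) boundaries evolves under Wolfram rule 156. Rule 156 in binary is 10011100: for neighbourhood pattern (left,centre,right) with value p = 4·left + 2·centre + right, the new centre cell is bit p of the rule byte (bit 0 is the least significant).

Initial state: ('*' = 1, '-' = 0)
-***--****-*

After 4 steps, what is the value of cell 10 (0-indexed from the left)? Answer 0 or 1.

[0] -***--****-*
[1] -**-*-***--*
[2] -*--*-**-*-*
[3] -**-*-*--*-*
[4] -*--*-**-*-*

0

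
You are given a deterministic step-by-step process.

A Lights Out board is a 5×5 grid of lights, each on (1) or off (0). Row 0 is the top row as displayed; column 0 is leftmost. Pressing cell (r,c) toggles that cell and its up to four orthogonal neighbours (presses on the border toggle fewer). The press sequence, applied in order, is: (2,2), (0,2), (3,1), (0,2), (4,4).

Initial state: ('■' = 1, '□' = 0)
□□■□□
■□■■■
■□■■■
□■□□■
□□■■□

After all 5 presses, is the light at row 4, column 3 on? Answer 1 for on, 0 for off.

0

step 0: □□■□□
■□■■■
■□■■■
□■□□■
□□■■□
step 1: □□■□□
■□□■■
■■□□■
□■■□■
□□■■□
step 2: □■□■□
■□■■■
■■□□■
□■■□■
□□■■□
step 3: □■□■□
■□■■■
■□□□■
■□□□■
□■■■□
step 4: □□■□□
■□□■■
■□□□■
■□□□■
□■■■□
step 5: □□■□□
■□□■■
■□□□■
■□□□□
□■■□■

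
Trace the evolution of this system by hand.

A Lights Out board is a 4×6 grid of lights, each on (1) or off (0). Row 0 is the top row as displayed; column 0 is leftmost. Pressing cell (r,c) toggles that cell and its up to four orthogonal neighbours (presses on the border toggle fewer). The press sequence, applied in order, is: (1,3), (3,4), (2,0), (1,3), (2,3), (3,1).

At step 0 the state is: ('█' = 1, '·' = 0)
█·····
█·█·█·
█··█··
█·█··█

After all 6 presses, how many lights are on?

gen 0: █·····
█·█·█·
█··█··
█·█··█
gen 1: █··█··
█··█··
█·····
█·█··█
gen 2: █··█··
█··█··
█···█·
█·███·
gen 3: █··█··
···█··
·█··█·
··███·
gen 4: █·····
··█·█·
·█·██·
··███·
gen 5: █·····
··███·
·██···
··█·█·
gen 6: █·····
··███·
··█···
██··█·

8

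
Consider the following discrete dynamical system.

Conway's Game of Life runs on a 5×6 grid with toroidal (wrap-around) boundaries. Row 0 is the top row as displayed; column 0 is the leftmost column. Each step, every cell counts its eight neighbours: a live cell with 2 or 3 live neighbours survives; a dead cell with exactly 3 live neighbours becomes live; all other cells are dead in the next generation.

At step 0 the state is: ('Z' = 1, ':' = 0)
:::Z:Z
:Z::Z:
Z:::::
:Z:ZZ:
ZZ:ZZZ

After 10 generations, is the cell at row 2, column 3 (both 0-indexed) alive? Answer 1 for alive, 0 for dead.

gen 0: :::Z:Z
:Z::Z:
Z:::::
:Z:ZZ:
ZZ:ZZZ
gen 1: :Z:Z::
Z:::ZZ
ZZZZZZ
:Z:Z::
:Z::::
gen 2: :ZZ:ZZ
::::::
::::::
:::Z:Z
ZZ::::
gen 3: :ZZ::Z
::::::
::::::
Z:::::
:Z:Z::
gen 4: ZZZ:::
::::::
::::::
::::::
:Z::::
gen 5: ZZZ:::
:Z::::
::::::
::::::
ZZZ:::
gen 6: ::::::
ZZZ:::
::::::
:Z::::
Z:Z:::
gen 7: Z:Z:::
:Z::::
Z:Z:::
:Z::::
:Z::::
gen 8: Z:Z:::
Z:Z:::
Z:Z:::
ZZZ:::
ZZZ:::
gen 9: Z:ZZ:Z
Z:ZZ:Z
Z:ZZ:Z
:::Z:Z
:::Z:Z
gen 10: ::::::
::::::
::::::
:::Z:Z
:::Z:Z

0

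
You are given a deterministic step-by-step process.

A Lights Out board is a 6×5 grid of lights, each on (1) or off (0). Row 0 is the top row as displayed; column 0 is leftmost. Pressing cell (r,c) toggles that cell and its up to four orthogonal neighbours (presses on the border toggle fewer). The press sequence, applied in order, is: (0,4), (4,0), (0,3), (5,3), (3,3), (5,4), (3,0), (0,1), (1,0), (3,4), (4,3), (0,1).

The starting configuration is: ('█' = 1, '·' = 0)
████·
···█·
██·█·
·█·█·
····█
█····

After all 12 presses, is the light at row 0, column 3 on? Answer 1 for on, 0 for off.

[0] ████·
···█·
██·█·
·█·█·
····█
█····
[1] ███·█
···██
██·█·
·█·█·
····█
█····
[2] ███·█
···██
██·█·
██·█·
██··█
·····
[3] ██·█·
····█
██·█·
██·█·
██··█
·····
[4] ██·█·
····█
██·█·
██·█·
██·██
··███
[5] ██·█·
····█
██···
███·█
██··█
··███
[6] ██·█·
····█
██···
███·█
██···
··█··
[7] ██·█·
····█
·█···
··█·█
·█···
··█··
[8] ··██·
·█··█
·█···
··█·█
·█···
··█··
[9] █·██·
█···█
██···
··█·█
·█···
··█··
[10] █·██·
█···█
██··█
··██·
·█··█
··█··
[11] █·██·
█···█
██··█
··█··
·███·
··██·
[12] ·█·█·
██··█
██··█
··█··
·███·
··██·

1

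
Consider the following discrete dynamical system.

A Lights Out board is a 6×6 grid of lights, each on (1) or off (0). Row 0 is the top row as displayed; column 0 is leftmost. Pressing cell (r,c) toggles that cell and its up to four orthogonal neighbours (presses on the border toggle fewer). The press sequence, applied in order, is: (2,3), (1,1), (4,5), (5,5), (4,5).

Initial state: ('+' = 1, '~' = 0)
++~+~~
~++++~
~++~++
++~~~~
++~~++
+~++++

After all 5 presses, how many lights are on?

15

[0] ++~+~~
~++++~
~++~++
++~~~~
++~~++
+~++++
[1] ++~+~~
~++~+~
~+~+~+
++~+~~
++~~++
+~++++
[2] +~~+~~
+~~~+~
~~~+~+
++~+~~
++~~++
+~++++
[3] +~~+~~
+~~~+~
~~~+~+
++~+~+
++~~~~
+~+++~
[4] +~~+~~
+~~~+~
~~~+~+
++~+~+
++~~~+
+~++~+
[5] +~~+~~
+~~~+~
~~~+~+
++~+~~
++~~+~
+~++~~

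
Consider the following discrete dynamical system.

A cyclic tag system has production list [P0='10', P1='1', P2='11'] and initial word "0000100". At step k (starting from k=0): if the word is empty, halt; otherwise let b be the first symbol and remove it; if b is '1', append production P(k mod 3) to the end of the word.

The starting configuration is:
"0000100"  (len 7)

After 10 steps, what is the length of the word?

step 0: "0000100"  (len 7)
step 1: "000100"  (len 6)
step 2: "00100"  (len 5)
step 3: "0100"  (len 4)
step 4: "100"  (len 3)
step 5: "001"  (len 3)
step 6: "01"  (len 2)
step 7: "1"  (len 1)
step 8: "1"  (len 1)
step 9: "11"  (len 2)
step 10: "110"  (len 3)

3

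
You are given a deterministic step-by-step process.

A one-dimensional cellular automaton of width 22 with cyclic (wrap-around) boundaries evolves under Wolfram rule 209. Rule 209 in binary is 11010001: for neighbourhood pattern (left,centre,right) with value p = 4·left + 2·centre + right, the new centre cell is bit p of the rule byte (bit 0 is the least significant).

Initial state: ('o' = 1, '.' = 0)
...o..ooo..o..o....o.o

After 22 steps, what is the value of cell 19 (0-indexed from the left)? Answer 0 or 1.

0) ...o..ooo..o..o....o.o
1) oo..o..ooo..o..ooo....
2) .oo..o..ooo..o..ooooo.
3) ..oo..o..ooo..o..ooooo
4) o..oo..o..ooo..o..oooo
5) oo..oo..o..ooo..o..ooo
6) ooo..oo..o..ooo..o..oo
7) oooo..oo..o..ooo..o..o
8) ooooo..oo..o..ooo..o..
9) .ooooo..oo..o..ooo..o.
10) ..ooooo..oo..o..ooo..o
11) o..ooooo..oo..o..ooo..
12) .o..ooooo..oo..o..ooo.
13) ..o..ooooo..oo..o..ooo
14) o..o..ooooo..oo..o..oo
15) oo..o..ooooo..oo..o..o
16) ooo..o..ooooo..oo..o..
17) .ooo..o..ooooo..oo..o.
18) ..ooo..o..ooooo..oo..o
19) o..ooo..o..ooooo..oo..
20) .o..ooo..o..ooooo..oo.
21) ..o..ooo..o..ooooo..oo
22) o..o..ooo..o..ooooo..o

0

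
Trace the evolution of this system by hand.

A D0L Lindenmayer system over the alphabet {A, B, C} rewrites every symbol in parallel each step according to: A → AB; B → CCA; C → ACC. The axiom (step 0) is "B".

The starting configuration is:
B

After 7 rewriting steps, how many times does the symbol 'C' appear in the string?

0) B
1) CCA
2) ACCACCAB
3) ABACCACCABACCACCABCCA
4) ABCCAABACCACCABACCACCABCCAABACCACCABACCACCABCCAACCACCAB
5) ABCCAACCACCABABCCAABACCACCABACCACCABCCAABACCACCABACCACCABC…ACCABCCAABACCACCABACCACCABCCAACCACCABABACCACCABACCACCABCCA  (len 144)
6) ABCCAACCACCABABACCACCABACCACCABCCAABCCAACCACCABABCCAABACCA…CCAABCCAABACCACCABACCACCABCCAABACCACCABACCACCABCCAACCACCAB  (len 377)
7) ABCCAACCACCABABACCACCABACCACCABCCAABCCAABACCACCABACCACCABC…ACCABCCAABACCACCABACCACCABCCAACCACCABABACCACCABACCACCABCCA  (len 987)

466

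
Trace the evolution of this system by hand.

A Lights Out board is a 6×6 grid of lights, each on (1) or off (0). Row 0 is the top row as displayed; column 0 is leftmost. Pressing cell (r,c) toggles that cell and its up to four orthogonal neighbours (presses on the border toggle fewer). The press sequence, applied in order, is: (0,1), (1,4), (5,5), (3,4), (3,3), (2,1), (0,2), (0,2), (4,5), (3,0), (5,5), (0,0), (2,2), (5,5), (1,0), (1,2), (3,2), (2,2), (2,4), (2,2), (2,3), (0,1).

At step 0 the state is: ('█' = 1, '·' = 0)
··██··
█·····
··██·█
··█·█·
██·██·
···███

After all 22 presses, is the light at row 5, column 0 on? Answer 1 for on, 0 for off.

0

t=0: ··██··
█·····
··██·█
··█·█·
██·██·
···███
t=1: ██·█··
██····
··██·█
··█·█·
██·██·
···███
t=2: ██·██·
██·███
··████
··█·█·
██·██·
···███
t=3: ██·██·
██·███
··████
··█·█·
██·███
···█··
t=4: ██·██·
██·███
··██·█
··██·█
██·█·█
···█··
t=5: ██·██·
██·███
··█··█
····██
██···█
···█··
t=6: ██·██·
█··███
██···█
·█··██
██···█
···█··
t=7: █·█·█·
█·████
██···█
·█··██
██···█
···█··
t=8: ██·██·
█··███
██···█
·█··██
██···█
···█··
t=9: ██·██·
█··███
██···█
·█··█·
██··█·
···█·█
t=10: ██·██·
█··███
·█···█
█···█·
·█··█·
···█·█
t=11: ██·██·
█··███
·█···█
█···█·
·█··██
···██·
t=12: ···██·
···███
·█···█
█···█·
·█··██
···██·
t=13: ···██·
··████
··██·█
█·█·█·
·█··██
···██·
t=14: ···██·
··████
··██·█
█·█·█·
·█··█·
···█·█
t=15: █··██·
██████
█·██·█
█·█·█·
·█··█·
···█·█
t=16: █·███·
█···██
█··█·█
█·█·█·
·█··█·
···█·█
t=17: █·███·
█···██
█·██·█
██·██·
·██·█·
···█·█
t=18: █·███·
█·█·██
██···█
█████·
·██·█·
···█·█
t=19: █·███·
█·█··█
██·██·
████··
·██·█·
···█·█
t=20: █·███·
█····█
█·█·█·
██·█··
·██·█·
···█·█
t=21: █·███·
█··█·█
█··█··
██····
·██·█·
···█·█
t=22: ·█·██·
██·█·█
█··█··
██····
·██·█·
···█·█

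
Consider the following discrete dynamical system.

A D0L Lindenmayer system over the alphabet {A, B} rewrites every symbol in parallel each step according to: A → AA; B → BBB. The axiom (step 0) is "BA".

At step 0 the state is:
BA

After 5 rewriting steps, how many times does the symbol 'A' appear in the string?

[0] BA
[1] BBBAA
[2] BBBBBBBBBAAAA
[3] BBBBBBBBBBBBBBBBBBBBBBBBBBBAAAAAAAA
[4] BBBBBBBBBBBBBBBBBBBBBBBBBBBBBBBBBBBBBBBBBBBBBBBBBBBBBBBBBBBBBBBBBBBBBBBBBBBBBBBBBAAAAAAAAAAAAAAAA
[5] BBBBBBBBBBBBBBBBBBBBBBBBBBBBBBBBBBBBBBBBBBBBBBBBBBBBBBBBBB…BBBBBBBBBBBBBBBBBBBBBBBBBBAAAAAAAAAAAAAAAAAAAAAAAAAAAAAAAA  (len 275)

32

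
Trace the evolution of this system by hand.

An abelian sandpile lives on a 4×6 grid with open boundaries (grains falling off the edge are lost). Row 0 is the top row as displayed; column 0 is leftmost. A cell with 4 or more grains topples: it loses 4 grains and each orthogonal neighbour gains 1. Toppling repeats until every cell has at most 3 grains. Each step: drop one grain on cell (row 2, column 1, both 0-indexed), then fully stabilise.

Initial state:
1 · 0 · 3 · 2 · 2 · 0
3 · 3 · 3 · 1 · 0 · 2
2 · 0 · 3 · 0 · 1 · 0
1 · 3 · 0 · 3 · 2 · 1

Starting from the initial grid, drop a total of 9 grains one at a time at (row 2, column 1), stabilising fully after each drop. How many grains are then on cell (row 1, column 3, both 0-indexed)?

k=0  1 · 0 · 3 · 2 · 2 · 0
3 · 3 · 3 · 1 · 0 · 2
2 · 0 · 3 · 0 · 1 · 0
1 · 3 · 0 · 3 · 2 · 1
k=1  1 · 0 · 3 · 2 · 2 · 0
3 · 3 · 3 · 1 · 0 · 2
2 · 1 · 3 · 0 · 1 · 0
1 · 3 · 0 · 3 · 2 · 1
k=2  1 · 0 · 3 · 2 · 2 · 0
3 · 3 · 3 · 1 · 0 · 2
2 · 2 · 3 · 0 · 1 · 0
1 · 3 · 0 · 3 · 2 · 1
k=3  1 · 0 · 3 · 2 · 2 · 0
3 · 3 · 3 · 1 · 0 · 2
2 · 3 · 3 · 0 · 1 · 0
1 · 3 · 0 · 3 · 2 · 1
k=4  2 · 2 · 0 · 3 · 2 · 0
1 · 3 · 2 · 2 · 0 · 2
1 · 0 · 2 · 1 · 1 · 0
3 · 1 · 2 · 3 · 2 · 1
k=5  2 · 2 · 0 · 3 · 2 · 0
1 · 3 · 2 · 2 · 0 · 2
1 · 1 · 2 · 1 · 1 · 0
3 · 1 · 2 · 3 · 2 · 1
k=6  2 · 2 · 0 · 3 · 2 · 0
1 · 3 · 2 · 2 · 0 · 2
1 · 2 · 2 · 1 · 1 · 0
3 · 1 · 2 · 3 · 2 · 1
k=7  2 · 2 · 0 · 3 · 2 · 0
1 · 3 · 2 · 2 · 0 · 2
1 · 3 · 2 · 1 · 1 · 0
3 · 1 · 2 · 3 · 2 · 1
k=8  2 · 3 · 0 · 3 · 2 · 0
2 · 0 · 3 · 2 · 0 · 2
2 · 1 · 3 · 1 · 1 · 0
3 · 2 · 2 · 3 · 2 · 1
k=9  2 · 3 · 0 · 3 · 2 · 0
2 · 0 · 3 · 2 · 0 · 2
2 · 2 · 3 · 1 · 1 · 0
3 · 2 · 2 · 3 · 2 · 1

2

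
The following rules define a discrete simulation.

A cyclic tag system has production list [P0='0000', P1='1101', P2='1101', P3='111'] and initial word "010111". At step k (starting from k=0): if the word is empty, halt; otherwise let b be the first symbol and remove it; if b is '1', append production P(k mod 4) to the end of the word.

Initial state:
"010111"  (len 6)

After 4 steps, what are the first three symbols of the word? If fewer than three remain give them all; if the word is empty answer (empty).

111

step 0: "010111"  (len 6)
step 1: "10111"  (len 5)
step 2: "01111101"  (len 8)
step 3: "1111101"  (len 7)
step 4: "111101111"  (len 9)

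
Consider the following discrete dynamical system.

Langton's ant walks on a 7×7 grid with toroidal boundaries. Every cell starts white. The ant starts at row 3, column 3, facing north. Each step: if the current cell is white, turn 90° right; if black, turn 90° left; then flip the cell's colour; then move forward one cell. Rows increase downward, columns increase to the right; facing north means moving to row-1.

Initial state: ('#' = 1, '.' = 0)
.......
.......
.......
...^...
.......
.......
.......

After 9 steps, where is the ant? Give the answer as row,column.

k=0  .......
.......
.......
...^...
.......
.......
.......
k=1  .......
.......
.......
...#>..
.......
.......
.......
k=2  .......
.......
.......
...##..
....v..
.......
.......
k=3  .......
.......
.......
...##..
...<#..
.......
.......
k=4  .......
.......
.......
...^#..
...##..
.......
.......
k=5  .......
.......
.......
..<.#..
...##..
.......
.......
k=6  .......
.......
..^....
..#.#..
...##..
.......
.......
k=7  .......
.......
..#>...
..#.#..
...##..
.......
.......
k=8  .......
.......
..##...
..#v#..
...##..
.......
.......
k=9  .......
.......
..##...
..<##..
...##..
.......
.......

3,2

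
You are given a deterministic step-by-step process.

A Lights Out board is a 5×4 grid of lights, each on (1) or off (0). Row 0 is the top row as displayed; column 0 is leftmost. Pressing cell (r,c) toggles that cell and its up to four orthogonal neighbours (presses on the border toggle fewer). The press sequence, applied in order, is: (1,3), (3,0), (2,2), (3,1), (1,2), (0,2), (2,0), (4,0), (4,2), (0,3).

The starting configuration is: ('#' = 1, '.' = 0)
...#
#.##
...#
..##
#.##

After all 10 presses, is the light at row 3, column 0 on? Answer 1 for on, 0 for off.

0

step 0: ...#
#.##
...#
..##
#.##
step 1: ....
#...
....
..##
#.##
step 2: ....
#...
#...
####
..##
step 3: ....
#.#.
####
##.#
..##
step 4: ....
#.#.
#.##
..##
.###
step 5: ..#.
##.#
#..#
..##
.###
step 6: .#.#
####
#..#
..##
.###
step 7: .#.#
.###
.#.#
#.##
.###
step 8: .#.#
.###
.#.#
..##
#.##
step 9: .#.#
.###
.#.#
...#
##..
step 10: .##.
.##.
.#.#
...#
##..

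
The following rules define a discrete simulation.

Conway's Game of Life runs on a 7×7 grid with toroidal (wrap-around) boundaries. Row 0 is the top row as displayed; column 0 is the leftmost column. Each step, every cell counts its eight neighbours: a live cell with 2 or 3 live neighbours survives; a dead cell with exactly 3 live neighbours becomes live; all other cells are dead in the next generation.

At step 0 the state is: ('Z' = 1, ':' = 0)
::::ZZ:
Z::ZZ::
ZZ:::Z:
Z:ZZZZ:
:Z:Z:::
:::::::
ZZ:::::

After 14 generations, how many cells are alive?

9

gen 0: ::::ZZ:
Z::ZZ::
ZZ:::Z:
Z:ZZZZ:
:Z:Z:::
:::::::
ZZ:::::
gen 1: ZZ:ZZZZ
ZZ:Z:::
Z::::Z:
Z::Z:Z:
:Z:Z:::
ZZZ::::
:::::::
gen 2: :Z:ZZZZ
:::Z:::
Z:Z::::
ZZZ::::
:::ZZ:Z
ZZZ::::
:::ZZZ:
gen 3: ::::::Z
ZZ:Z:ZZ
Z:ZZ:::
Z:Z:::Z
:::Z::Z
ZZZ:::Z
:::::::
gen 4: :::::ZZ
:Z:ZZZ:
:::ZZZ:
Z:Z:::Z
:::Z:Z:
ZZZ:::Z
:Z::::Z
gen 5: ::Z:::Z
::ZZ:::
ZZ:::::
::Z:::Z
:::Z:Z:
:ZZ::ZZ
:ZZ::::
gen 6: :::::::
Z:ZZ:::
ZZ:Z:::
ZZZ:::Z
ZZ:ZZZ:
ZZ:ZZZZ
:::Z:ZZ
gen 7: ::ZZZ:Z
Z:ZZ:::
:::Z:::
:::::Z:
:::::::
:Z:::::
::ZZ:::
gen 8: ::::Z::
:Z:::::
::ZZZ::
:::::::
:::::::
::Z::::
:Z::Z::
gen 9: :::::::
::Z:Z::
::ZZ:::
:::Z:::
:::::::
:::::::
:::Z:::
gen 10: :::Z:::
::Z::::
::Z:Z::
::ZZ:::
:::::::
:::::::
:::::::
gen 11: :::::::
::Z::::
:ZZ::::
::ZZ:::
:::::::
:::::::
:::::::
gen 12: :::::::
:ZZ::::
:Z:::::
:ZZZ:::
:::::::
:::::::
:::::::
gen 13: :::::::
:ZZ::::
Z::Z:::
:ZZ::::
::Z::::
:::::::
:::::::
gen 14: :::::::
:ZZ::::
Z::Z:::
:ZZZ:::
:ZZ::::
:::::::
:::::::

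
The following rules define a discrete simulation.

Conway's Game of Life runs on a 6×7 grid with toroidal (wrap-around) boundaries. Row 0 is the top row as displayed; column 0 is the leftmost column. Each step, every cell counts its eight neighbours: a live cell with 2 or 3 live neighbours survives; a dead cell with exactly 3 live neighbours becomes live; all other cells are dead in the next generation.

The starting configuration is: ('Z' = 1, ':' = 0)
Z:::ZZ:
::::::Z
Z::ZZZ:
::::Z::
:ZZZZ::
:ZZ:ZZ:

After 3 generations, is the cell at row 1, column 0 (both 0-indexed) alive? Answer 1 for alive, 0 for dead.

0

0) Z:::ZZ:
::::::Z
Z::ZZZ:
::::Z::
:ZZZZ::
:ZZ:ZZ:
1) ZZ:ZZ::
Z::Z:::
:::ZZZZ
:Z:::::
:Z:::::
Z:::::Z
2) :ZZZZ::
ZZ:::::
Z:ZZZZZ
Z:Z:ZZ:
:Z:::::
::Z:::Z
3) :::Z:::
:::::::
::Z::::
Z:Z::::
ZZZZ:ZZ
Z::::::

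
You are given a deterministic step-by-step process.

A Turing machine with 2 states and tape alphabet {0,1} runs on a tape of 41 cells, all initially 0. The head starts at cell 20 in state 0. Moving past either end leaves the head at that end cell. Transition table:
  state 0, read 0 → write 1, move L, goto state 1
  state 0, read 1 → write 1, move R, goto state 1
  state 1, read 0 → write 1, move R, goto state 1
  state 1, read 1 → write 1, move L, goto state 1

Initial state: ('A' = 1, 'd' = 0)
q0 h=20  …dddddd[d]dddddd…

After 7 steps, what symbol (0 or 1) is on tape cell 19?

1

0) q0 h=20  …dddddd[d]dddddd…
1) q1 h=19  …dddddd[d]Addddd…
2) q1 h=20  …dddddA[A]dddddd…
3) q1 h=19  …dddddd[A]Addddd…
4) q1 h=18  …dddddd[d]AAdddd…
5) q1 h=19  …dddddA[A]Addddd…
6) q1 h=18  …dddddd[A]AAdddd…
7) q1 h=17  …dddddd[d]AAAddd…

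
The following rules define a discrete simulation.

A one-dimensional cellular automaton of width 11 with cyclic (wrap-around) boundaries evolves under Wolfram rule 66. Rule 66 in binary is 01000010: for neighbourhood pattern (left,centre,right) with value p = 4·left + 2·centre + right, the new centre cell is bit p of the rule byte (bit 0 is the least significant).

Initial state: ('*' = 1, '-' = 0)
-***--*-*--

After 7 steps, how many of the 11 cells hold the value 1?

[0] -***--*-*--
[1] *--*-*-----
[2] --*-------*
[3] -*-------*-
[4] *-------*--
[5] -------*--*
[6] ------*--*-
[7] -----*--*--

2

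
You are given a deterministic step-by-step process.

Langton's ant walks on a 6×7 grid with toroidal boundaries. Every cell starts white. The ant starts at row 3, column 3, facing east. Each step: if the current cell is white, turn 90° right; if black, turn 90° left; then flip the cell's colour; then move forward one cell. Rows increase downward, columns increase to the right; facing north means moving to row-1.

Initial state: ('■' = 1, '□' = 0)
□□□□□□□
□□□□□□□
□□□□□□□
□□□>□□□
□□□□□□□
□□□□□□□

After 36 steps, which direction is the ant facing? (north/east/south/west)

gen 0: □□□□□□□
□□□□□□□
□□□□□□□
□□□>□□□
□□□□□□□
□□□□□□□
gen 1: □□□□□□□
□□□□□□□
□□□□□□□
□□□■□□□
□□□v□□□
□□□□□□□
gen 2: □□□□□□□
□□□□□□□
□□□□□□□
□□□■□□□
□□<■□□□
□□□□□□□
gen 3: □□□□□□□
□□□□□□□
□□□□□□□
□□^■□□□
□□■■□□□
□□□□□□□
gen 4: □□□□□□□
□□□□□□□
□□□□□□□
□□■>□□□
□□■■□□□
□□□□□□□
gen 5: □□□□□□□
□□□□□□□
□□□^□□□
□□■□□□□
□□■■□□□
□□□□□□□
gen 6: □□□□□□□
□□□□□□□
□□□■>□□
□□■□□□□
□□■■□□□
□□□□□□□
gen 7: □□□□□□□
□□□□□□□
□□□■■□□
□□■□v□□
□□■■□□□
□□□□□□□
gen 8: □□□□□□□
□□□□□□□
□□□■■□□
□□■<■□□
□□■■□□□
□□□□□□□
gen 9: □□□□□□□
□□□□□□□
□□□^■□□
□□■■■□□
□□■■□□□
□□□□□□□
gen 10: □□□□□□□
□□□□□□□
□□<□■□□
□□■■■□□
□□■■□□□
□□□□□□□
gen 11: □□□□□□□
□□^□□□□
□□■□■□□
□□■■■□□
□□■■□□□
□□□□□□□
gen 12: □□□□□□□
□□■>□□□
□□■□■□□
□□■■■□□
□□■■□□□
□□□□□□□
gen 13: □□□□□□□
□□■■□□□
□□■v■□□
□□■■■□□
□□■■□□□
□□□□□□□
gen 14: □□□□□□□
□□■■□□□
□□<■■□□
□□■■■□□
□□■■□□□
□□□□□□□
gen 15: □□□□□□□
□□■■□□□
□□□■■□□
□□v■■□□
□□■■□□□
□□□□□□□
gen 16: □□□□□□□
□□■■□□□
□□□■■□□
□□□>■□□
□□■■□□□
□□□□□□□
gen 17: □□□□□□□
□□■■□□□
□□□^■□□
□□□□■□□
□□■■□□□
□□□□□□□
gen 18: □□□□□□□
□□■■□□□
□□<□■□□
□□□□■□□
□□■■□□□
□□□□□□□
gen 19: □□□□□□□
□□^■□□□
□□■□■□□
□□□□■□□
□□■■□□□
□□□□□□□
gen 20: □□□□□□□
□<□■□□□
□□■□■□□
□□□□■□□
□□■■□□□
□□□□□□□
gen 21: □^□□□□□
□■□■□□□
□□■□■□□
□□□□■□□
□□■■□□□
□□□□□□□
gen 22: □■>□□□□
□■□■□□□
□□■□■□□
□□□□■□□
□□■■□□□
□□□□□□□
gen 23: □■■□□□□
□■v■□□□
□□■□■□□
□□□□■□□
□□■■□□□
□□□□□□□
gen 24: □■■□□□□
□<■■□□□
□□■□■□□
□□□□■□□
□□■■□□□
□□□□□□□
gen 25: □■■□□□□
□□■■□□□
□v■□■□□
□□□□■□□
□□■■□□□
□□□□□□□
gen 26: □■■□□□□
□□■■□□□
<■■□■□□
□□□□■□□
□□■■□□□
□□□□□□□
gen 27: □■■□□□□
^□■■□□□
■■■□■□□
□□□□■□□
□□■■□□□
□□□□□□□
gen 28: □■■□□□□
■>■■□□□
■■■□■□□
□□□□■□□
□□■■□□□
□□□□□□□
gen 29: □■■□□□□
■■■■□□□
■v■□■□□
□□□□■□□
□□■■□□□
□□□□□□□
gen 30: □■■□□□□
■■■■□□□
■□>□■□□
□□□□■□□
□□■■□□□
□□□□□□□
gen 31: □■■□□□□
■■^■□□□
■□□□■□□
□□□□■□□
□□■■□□□
□□□□□□□
gen 32: □■■□□□□
■<□■□□□
■□□□■□□
□□□□■□□
□□■■□□□
□□□□□□□
gen 33: □■■□□□□
■□□■□□□
■v□□■□□
□□□□■□□
□□■■□□□
□□□□□□□
gen 34: □■■□□□□
■□□■□□□
<■□□■□□
□□□□■□□
□□■■□□□
□□□□□□□
gen 35: □■■□□□□
■□□■□□□
□■□□■□□
v□□□■□□
□□■■□□□
□□□□□□□
gen 36: □■■□□□□
■□□■□□□
□■□□■□□
■□□□■□<
□□■■□□□
□□□□□□□

west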